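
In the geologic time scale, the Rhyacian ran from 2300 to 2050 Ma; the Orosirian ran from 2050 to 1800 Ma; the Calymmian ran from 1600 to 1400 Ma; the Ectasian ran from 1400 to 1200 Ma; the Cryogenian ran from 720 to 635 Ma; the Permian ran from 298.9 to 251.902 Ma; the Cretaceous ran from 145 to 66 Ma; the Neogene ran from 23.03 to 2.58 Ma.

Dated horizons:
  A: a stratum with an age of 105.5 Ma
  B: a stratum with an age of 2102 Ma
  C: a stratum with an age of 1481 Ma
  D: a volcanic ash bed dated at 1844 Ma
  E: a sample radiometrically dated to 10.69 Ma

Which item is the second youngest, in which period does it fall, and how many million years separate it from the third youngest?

Sorted youngest-first by Ma: E (10.69), A (105.5), C (1481), D (1844), B (2102).
The second youngest is A at 105.5 Ma, which lies in 145–66 Ma: the Cretaceous.
The third youngest is C at 1481 Ma; separation = |105.5 − 1481| = 1375.5 Myr.

A, in the Cretaceous; 1375.5 million years to C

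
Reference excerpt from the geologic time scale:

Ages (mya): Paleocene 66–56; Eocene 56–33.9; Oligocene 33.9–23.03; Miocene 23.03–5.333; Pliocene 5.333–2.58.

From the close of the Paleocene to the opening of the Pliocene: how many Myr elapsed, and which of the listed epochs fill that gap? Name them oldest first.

End of Paleocene = 56 Ma; start of Pliocene = 5.333 Ma.
Gap = 56 − 5.333 = 50.667 Myr.
Epochs wholly inside 56–5.333 Ma: Eocene (56–33.9), Oligocene (33.9–23.03), Miocene (23.03–5.333).

50.667 million years; Eocene, Oligocene, Miocene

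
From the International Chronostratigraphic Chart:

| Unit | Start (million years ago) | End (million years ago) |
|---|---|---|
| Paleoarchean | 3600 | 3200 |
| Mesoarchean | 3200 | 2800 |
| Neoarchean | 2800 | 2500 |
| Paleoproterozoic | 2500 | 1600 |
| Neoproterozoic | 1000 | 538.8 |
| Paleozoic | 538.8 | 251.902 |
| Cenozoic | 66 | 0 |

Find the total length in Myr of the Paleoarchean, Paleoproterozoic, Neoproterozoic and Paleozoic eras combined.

2048.098 million years

Duration is start − end for each: (3600 − 3200) + (2500 − 1600) + (1000 − 538.8) + (538.8 − 251.902).
That is 400 + 900 + 461.2 + 286.898, which totals 2048.098 million years.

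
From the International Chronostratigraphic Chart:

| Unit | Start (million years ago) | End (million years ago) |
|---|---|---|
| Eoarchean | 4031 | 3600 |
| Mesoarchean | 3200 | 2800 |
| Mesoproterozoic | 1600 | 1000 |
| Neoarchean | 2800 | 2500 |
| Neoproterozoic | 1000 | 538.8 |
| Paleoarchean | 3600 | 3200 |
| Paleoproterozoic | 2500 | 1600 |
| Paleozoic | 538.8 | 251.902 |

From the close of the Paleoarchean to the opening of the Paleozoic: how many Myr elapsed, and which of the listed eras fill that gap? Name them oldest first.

2661.2 million years; Mesoarchean, Neoarchean, Paleoproterozoic, Mesoproterozoic, Neoproterozoic

End of Paleoarchean = 3200 Ma; start of Paleozoic = 538.8 Ma.
Gap = 3200 − 538.8 = 2661.2 Myr.
Eras wholly inside 3200–538.8 Ma: Mesoarchean (3200–2800), Neoarchean (2800–2500), Paleoproterozoic (2500–1600), Mesoproterozoic (1600–1000), Neoproterozoic (1000–538.8).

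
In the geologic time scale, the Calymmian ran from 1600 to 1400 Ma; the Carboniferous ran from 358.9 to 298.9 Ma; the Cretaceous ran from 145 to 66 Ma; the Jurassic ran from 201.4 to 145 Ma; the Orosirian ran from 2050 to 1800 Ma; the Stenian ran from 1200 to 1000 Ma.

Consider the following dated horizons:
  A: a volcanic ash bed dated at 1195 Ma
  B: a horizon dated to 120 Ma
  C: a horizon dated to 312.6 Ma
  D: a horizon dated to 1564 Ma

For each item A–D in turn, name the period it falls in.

A — Stenian; B — Cretaceous; C — Carboniferous; D — Calymmian

A: 1195 Ma lies in 1200–1000 Ma, so Stenian.
B: 120 Ma lies in 145–66 Ma, so Cretaceous.
C: 312.6 Ma lies in 358.9–298.9 Ma, so Carboniferous.
D: 1564 Ma lies in 1600–1400 Ma, so Calymmian.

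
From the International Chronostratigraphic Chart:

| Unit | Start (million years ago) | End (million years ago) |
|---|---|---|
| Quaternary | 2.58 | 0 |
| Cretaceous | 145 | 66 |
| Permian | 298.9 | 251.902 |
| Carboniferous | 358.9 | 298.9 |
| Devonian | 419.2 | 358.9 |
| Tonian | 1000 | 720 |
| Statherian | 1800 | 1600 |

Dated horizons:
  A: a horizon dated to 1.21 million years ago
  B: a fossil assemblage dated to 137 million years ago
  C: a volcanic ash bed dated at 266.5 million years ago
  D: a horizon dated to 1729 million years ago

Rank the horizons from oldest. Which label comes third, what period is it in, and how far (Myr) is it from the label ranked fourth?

B, in the Cretaceous; 135.79 million years to A

Larger Ma means older, so oldest first: D 1729 > C 266.5 > B 137 > A 1.21.
Counting 3 along gives B (137 Ma); the excerpt puts that inside the Cretaceous, 145–66 Ma.
Next in line is A (1.21 Ma), and 137 − 1.21 = 135.79 Myr.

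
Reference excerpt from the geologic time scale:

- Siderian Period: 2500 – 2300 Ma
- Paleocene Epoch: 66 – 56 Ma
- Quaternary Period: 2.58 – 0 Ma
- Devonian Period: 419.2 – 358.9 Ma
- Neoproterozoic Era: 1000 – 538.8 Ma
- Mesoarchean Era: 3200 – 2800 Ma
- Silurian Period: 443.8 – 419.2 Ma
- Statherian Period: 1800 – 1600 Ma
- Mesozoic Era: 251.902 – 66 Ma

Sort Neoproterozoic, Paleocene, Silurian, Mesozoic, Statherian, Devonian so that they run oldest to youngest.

Statherian, Neoproterozoic, Silurian, Devonian, Mesozoic, Paleocene

Sorting by start age (descending Ma, since larger Ma = older): Statherian start 1800, Neoproterozoic start 1000, Silurian start 443.8, Devonian start 419.2, Mesozoic start 251.902, Paleocene start 66.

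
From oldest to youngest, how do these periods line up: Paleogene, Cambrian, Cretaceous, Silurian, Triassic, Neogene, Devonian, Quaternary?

Cambrian, Silurian, Devonian, Triassic, Cretaceous, Paleogene, Neogene, Quaternary

Group by era (each group listed oldest first) — Paleozoic: Cambrian, Silurian, Devonian; Mesozoic: Triassic, Cretaceous; Cenozoic: Paleogene, Neogene, Quaternary. The eras run Paleozoic → Mesozoic → Cenozoic. Concatenating the groups in that era order gives oldest to youngest directly.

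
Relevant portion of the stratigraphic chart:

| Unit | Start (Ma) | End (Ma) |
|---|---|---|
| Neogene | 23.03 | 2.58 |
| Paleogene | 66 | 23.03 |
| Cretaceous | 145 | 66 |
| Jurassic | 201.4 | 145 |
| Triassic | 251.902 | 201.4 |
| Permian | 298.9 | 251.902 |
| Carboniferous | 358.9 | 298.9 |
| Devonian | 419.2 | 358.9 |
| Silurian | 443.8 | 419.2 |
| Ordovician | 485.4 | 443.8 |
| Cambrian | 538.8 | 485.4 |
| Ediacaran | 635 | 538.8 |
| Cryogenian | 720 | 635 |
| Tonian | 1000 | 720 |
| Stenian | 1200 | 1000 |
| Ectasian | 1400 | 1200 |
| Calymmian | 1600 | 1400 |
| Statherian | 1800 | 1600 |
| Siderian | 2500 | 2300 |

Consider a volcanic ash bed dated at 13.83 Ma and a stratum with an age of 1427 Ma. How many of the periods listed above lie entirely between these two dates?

1427 Ma sits inside the Calymmian (1600–1400) and 13.83 Ma inside the Neogene (23.03–2.58); neither of those is wholly between the two dates.
The listed periods lying completely between them are Ectasian, Stenian, Tonian, Cryogenian, Ediacaran, Cambrian, Ordovician, Silurian, Devonian, Carboniferous, Permian, Triassic, Jurassic, Cretaceous, Paleogene — 15 in all.

15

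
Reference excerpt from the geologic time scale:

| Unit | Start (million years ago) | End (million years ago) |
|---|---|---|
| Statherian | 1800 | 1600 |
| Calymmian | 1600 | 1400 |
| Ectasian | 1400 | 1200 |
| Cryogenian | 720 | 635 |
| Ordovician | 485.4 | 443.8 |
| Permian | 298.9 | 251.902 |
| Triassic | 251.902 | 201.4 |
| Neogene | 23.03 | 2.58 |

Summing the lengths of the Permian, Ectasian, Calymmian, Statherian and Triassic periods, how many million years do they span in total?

Each duration: Permian = 46.998; Ectasian = 200; Calymmian = 200; Statherian = 200; Triassic = 50.502.
Sum: 46.998 + 200 + 200 + 200 + 50.502 = 697.5 Myr.

697.5 million years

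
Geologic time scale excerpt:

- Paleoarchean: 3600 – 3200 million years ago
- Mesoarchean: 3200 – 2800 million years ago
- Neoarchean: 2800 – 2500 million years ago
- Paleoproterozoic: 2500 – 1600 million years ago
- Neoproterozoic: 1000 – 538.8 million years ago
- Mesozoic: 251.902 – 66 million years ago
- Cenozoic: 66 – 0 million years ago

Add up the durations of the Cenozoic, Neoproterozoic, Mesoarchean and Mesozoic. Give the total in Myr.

1113.102 million years

Duration is start − end for each: (66 − 0) + (1000 − 538.8) + (3200 − 2800) + (251.902 − 66).
That is 66 + 461.2 + 400 + 185.902, which totals 1113.102 million years.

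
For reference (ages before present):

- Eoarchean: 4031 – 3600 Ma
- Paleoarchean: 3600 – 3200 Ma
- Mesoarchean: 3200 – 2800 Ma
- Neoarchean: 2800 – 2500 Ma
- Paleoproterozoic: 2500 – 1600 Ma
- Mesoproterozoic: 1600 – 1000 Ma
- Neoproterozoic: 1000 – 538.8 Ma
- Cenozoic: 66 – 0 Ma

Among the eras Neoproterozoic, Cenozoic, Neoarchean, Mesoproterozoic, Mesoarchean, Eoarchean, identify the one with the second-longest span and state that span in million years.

Neoproterozoic, 461.2 million years

Start − end for each: Neoproterozoic 1000 − 538.8 = 461.2; Cenozoic 66 − 0 = 66; Neoarchean 2800 − 2500 = 300; Mesoproterozoic 1600 − 1000 = 600; Mesoarchean 3200 − 2800 = 400; Eoarchean 4031 − 3600 = 431.
Ranking these from longest: Mesoproterozoic > Neoproterozoic > Eoarchean > Mesoarchean > Neoarchean > Cenozoic.
Position 2 in that ranking is Neoproterozoic, which lasted 461.2 Myr.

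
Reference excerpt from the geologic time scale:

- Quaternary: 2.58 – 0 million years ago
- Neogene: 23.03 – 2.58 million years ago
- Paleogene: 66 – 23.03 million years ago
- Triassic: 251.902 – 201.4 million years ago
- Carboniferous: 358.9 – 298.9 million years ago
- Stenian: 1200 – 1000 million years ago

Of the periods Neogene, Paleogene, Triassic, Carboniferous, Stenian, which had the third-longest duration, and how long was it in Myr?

Start − end for each: Neogene 23.03 − 2.58 = 20.45; Paleogene 66 − 23.03 = 42.97; Triassic 251.902 − 201.4 = 50.502; Carboniferous 358.9 − 298.9 = 60; Stenian 1200 − 1000 = 200.
Ranking these from longest: Stenian > Carboniferous > Triassic > Paleogene > Neogene.
Position 3 in that ranking is Triassic, which lasted 50.502 Myr.

Triassic, 50.502 million years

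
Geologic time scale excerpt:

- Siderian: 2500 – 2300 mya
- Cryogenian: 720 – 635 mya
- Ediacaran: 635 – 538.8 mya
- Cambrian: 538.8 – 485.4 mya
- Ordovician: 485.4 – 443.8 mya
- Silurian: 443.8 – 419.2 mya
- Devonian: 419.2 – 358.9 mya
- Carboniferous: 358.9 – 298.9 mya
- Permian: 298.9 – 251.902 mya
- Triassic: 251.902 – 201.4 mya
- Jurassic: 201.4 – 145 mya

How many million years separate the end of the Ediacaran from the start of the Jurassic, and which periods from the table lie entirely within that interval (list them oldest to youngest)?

337.4 million years; Cambrian, Ordovician, Silurian, Devonian, Carboniferous, Permian, Triassic

End of Ediacaran = 538.8 Ma; start of Jurassic = 201.4 Ma.
Gap = 538.8 − 201.4 = 337.4 Myr.
Periods wholly inside 538.8–201.4 Ma: Cambrian (538.8–485.4), Ordovician (485.4–443.8), Silurian (443.8–419.2), Devonian (419.2–358.9), Carboniferous (358.9–298.9), Permian (298.9–251.902), Triassic (251.902–201.4).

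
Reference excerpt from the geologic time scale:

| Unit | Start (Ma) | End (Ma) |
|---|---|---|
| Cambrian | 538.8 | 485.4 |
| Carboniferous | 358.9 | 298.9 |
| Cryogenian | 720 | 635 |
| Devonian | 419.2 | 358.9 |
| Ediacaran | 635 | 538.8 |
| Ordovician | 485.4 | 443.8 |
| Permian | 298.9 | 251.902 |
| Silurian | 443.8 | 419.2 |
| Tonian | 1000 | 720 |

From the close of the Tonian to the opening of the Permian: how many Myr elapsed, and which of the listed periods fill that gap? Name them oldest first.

End of Tonian = 720 Ma; start of Permian = 298.9 Ma.
Gap = 720 − 298.9 = 421.1 Myr.
Periods wholly inside 720–298.9 Ma: Cryogenian (720–635), Ediacaran (635–538.8), Cambrian (538.8–485.4), Ordovician (485.4–443.8), Silurian (443.8–419.2), Devonian (419.2–358.9), Carboniferous (358.9–298.9).

421.1 million years; Cryogenian, Ediacaran, Cambrian, Ordovician, Silurian, Devonian, Carboniferous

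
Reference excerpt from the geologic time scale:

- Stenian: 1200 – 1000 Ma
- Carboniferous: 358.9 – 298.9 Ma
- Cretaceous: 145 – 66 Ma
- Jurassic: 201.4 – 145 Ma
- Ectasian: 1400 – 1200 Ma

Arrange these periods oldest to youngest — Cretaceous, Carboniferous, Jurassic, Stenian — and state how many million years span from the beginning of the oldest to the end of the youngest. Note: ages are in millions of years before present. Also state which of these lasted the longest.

From the excerpt: Cretaceous 145–66; Carboniferous 358.9–298.9; Jurassic 201.4–145; Stenian 1200–1000 (Ma).
Larger Ma is earlier, so the oldest is Stenian and the youngest is Cretaceous; oldest to youngest: Stenian, Carboniferous, Jurassic, Cretaceous.
Oldest start 1200 minus youngest end 66 gives 1134 Myr overall.
Individual lengths (start − end): Cretaceous 79; Jurassic 56.4; Stenian 200; Carboniferous 60. The largest is Stenian at 200 Myr.

Stenian, Carboniferous, Jurassic, Cretaceous; total span 1134 Myr; longest is Stenian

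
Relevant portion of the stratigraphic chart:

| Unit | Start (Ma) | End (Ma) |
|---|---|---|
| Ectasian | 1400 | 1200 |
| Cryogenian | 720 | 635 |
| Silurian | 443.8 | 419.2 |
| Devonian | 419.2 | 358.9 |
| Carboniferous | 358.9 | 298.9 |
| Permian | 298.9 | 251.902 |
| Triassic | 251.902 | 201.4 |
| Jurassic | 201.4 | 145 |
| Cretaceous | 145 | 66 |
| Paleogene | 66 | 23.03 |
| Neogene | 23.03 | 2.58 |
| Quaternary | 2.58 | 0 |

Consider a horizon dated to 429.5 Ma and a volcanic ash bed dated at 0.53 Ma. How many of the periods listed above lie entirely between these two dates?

429.5 Ma sits inside the Silurian (443.8–419.2) and 0.53 Ma inside the Quaternary (2.58–0); neither of those is wholly between the two dates.
The listed periods lying completely between them are Devonian, Carboniferous, Permian, Triassic, Jurassic, Cretaceous, Paleogene, Neogene — 8 in all.

8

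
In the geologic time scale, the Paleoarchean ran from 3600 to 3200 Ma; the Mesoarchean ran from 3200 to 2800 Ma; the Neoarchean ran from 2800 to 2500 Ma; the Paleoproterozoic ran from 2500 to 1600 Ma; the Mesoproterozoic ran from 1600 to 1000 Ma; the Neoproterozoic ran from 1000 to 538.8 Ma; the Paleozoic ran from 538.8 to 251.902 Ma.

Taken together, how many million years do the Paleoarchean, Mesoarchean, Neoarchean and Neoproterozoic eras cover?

Duration is start − end for each: (3600 − 3200) + (3200 − 2800) + (2800 − 2500) + (1000 − 538.8).
That is 400 + 400 + 300 + 461.2, which totals 1561.2 million years.

1561.2 million years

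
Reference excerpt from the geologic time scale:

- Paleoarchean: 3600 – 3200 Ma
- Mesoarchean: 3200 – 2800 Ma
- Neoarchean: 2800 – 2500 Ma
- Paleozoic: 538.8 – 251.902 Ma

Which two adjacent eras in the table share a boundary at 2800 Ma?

The Mesoarchean ends at 2800 Ma and the Neoarchean begins at 2800 Ma, so they share that boundary.

Mesoarchean and Neoarchean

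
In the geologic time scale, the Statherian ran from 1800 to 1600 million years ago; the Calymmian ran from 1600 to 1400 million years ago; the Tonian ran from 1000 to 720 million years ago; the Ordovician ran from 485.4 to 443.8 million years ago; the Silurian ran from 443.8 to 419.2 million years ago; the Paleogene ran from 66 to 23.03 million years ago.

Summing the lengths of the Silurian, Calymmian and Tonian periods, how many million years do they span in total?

504.6 million years

Each duration: Silurian = 24.6; Calymmian = 200; Tonian = 280.
Sum: 24.6 + 200 + 280 = 504.6 Myr.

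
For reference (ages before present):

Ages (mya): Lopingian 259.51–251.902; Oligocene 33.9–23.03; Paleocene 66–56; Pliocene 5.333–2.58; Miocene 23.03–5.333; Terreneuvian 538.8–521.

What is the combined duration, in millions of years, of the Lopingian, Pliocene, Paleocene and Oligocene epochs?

31.231 million years

Each duration: Lopingian = 7.608; Pliocene = 2.753; Paleocene = 10; Oligocene = 10.87.
Sum: 7.608 + 2.753 + 10 + 10.87 = 31.231 Myr.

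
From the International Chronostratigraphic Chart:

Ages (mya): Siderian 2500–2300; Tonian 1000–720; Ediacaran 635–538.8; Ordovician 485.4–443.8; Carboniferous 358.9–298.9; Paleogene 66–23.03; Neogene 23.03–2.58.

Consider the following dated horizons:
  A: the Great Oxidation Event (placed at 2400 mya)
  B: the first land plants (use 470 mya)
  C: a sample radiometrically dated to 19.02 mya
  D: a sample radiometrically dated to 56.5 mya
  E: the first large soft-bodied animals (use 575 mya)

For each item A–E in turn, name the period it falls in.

A — Siderian; B — Ordovician; C — Neogene; D — Paleogene; E — Ediacaran

A: 2400 Ma lies in 2500–2300 Ma, so Siderian.
B: 470 Ma lies in 485.4–443.8 Ma, so Ordovician.
C: 19.02 Ma lies in 23.03–2.58 Ma, so Neogene.
D: 56.5 Ma lies in 66–23.03 Ma, so Paleogene.
E: 575 Ma lies in 635–538.8 Ma, so Ediacaran.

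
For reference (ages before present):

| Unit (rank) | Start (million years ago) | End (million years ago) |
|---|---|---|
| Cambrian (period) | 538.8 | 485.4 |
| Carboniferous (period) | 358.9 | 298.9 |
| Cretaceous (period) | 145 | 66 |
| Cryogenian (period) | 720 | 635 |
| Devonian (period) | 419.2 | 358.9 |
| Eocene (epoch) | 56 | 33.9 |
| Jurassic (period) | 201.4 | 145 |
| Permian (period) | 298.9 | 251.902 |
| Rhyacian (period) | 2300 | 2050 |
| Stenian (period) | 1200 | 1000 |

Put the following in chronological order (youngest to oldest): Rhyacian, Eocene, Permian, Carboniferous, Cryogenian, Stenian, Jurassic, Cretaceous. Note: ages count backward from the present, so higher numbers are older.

Eocene, then Cretaceous, then Jurassic, then Permian, then Carboniferous, then Cryogenian, then Stenian, then Rhyacian

Read off each span (Ma): Rhyacian 2300–2050; Eocene 56–33.9; Permian 298.9–251.902; Carboniferous 358.9–298.9; Cryogenian 720–635; Stenian 1200–1000; Jurassic 201.4–145; Cretaceous 145–66.
Larger Ma is older, so oldest→youngest is Rhyacian, Stenian, Cryogenian, Carboniferous, Permian, Jurassic, Cretaceous, Eocene; reverse it for youngest→oldest.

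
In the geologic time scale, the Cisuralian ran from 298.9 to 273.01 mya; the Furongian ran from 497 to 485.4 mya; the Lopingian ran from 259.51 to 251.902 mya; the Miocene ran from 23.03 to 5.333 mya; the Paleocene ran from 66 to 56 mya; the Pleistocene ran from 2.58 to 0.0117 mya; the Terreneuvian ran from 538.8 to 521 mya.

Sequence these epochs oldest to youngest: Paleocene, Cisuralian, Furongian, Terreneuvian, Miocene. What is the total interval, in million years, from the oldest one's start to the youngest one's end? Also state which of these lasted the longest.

Terreneuvian, Furongian, Cisuralian, Paleocene, Miocene; total span 533.467 Myr; longest is Cisuralian

From the excerpt: Paleocene 66–56; Cisuralian 298.9–273.01; Furongian 497–485.4; Terreneuvian 538.8–521; Miocene 23.03–5.333 (Ma).
Larger Ma is earlier, so the oldest is Terreneuvian and the youngest is Miocene; oldest to youngest: Terreneuvian, Furongian, Cisuralian, Paleocene, Miocene.
Oldest start 538.8 minus youngest end 5.333 gives 533.467 Myr overall.
Individual lengths (start − end): Furongian 11.6; Miocene 17.697; Paleocene 10; Cisuralian 25.89; Terreneuvian 17.8. The largest is Cisuralian at 25.89 Myr.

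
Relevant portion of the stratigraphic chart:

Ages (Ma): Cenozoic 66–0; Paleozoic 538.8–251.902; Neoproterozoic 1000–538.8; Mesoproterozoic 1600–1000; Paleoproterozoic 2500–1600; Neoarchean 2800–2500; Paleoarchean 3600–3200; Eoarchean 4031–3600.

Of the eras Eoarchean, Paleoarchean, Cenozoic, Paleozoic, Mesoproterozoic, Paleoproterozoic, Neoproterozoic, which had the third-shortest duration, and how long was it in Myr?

Paleoarchean, 400 million years

Durations: Eoarchean 431; Paleoarchean 400; Cenozoic 66; Paleozoic 286.898; Mesoproterozoic 600; Paleoproterozoic 900; Neoproterozoic 461.2 Myr.
Sorted shortest-first: Cenozoic (66), Paleozoic (286.898), Paleoarchean (400), Eoarchean (431), Neoproterozoic (461.2), Mesoproterozoic (600), Paleoproterozoic (900).
The third shortest is Paleoarchean at 400 Myr.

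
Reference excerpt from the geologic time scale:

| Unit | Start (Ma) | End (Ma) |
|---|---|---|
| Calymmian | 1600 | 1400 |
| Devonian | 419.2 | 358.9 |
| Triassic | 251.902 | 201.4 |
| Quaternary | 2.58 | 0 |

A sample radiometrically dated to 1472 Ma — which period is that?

Calymmian

1472 Ma lies between 1600 and 1400 Ma, so it falls in the Calymmian.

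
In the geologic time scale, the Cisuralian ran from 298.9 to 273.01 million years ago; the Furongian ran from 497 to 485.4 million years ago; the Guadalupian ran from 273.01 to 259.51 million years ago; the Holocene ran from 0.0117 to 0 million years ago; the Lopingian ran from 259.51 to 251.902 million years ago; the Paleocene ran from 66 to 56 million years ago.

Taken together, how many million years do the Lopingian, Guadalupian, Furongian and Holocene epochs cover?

32.7197 million years

Each duration: Lopingian = 7.608; Guadalupian = 13.5; Furongian = 11.6; Holocene = 0.0117.
Sum: 7.608 + 13.5 + 11.6 + 0.0117 = 32.7197 Myr.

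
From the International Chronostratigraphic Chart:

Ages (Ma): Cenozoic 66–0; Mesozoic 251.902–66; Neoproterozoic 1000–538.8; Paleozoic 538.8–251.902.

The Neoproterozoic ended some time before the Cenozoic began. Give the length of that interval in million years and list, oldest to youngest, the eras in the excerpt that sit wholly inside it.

End of Neoproterozoic = 538.8 Ma; start of Cenozoic = 66 Ma.
Gap = 538.8 − 66 = 472.8 Myr.
Eras wholly inside 538.8–66 Ma: Paleozoic (538.8–251.902), Mesozoic (251.902–66).

472.8 million years; Paleozoic, Mesozoic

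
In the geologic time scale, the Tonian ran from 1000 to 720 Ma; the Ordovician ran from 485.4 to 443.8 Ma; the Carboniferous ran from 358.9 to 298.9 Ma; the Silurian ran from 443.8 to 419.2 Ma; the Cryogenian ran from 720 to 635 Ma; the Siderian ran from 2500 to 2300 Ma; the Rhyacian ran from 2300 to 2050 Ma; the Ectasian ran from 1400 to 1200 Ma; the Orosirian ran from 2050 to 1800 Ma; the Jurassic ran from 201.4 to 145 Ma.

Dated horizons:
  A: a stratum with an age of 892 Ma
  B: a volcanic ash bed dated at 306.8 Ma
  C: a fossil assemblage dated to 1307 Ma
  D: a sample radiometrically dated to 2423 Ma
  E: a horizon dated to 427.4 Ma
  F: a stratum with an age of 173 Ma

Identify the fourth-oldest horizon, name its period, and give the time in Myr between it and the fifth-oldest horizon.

Sorted oldest-first by Ma: D (2423), C (1307), A (892), E (427.4), B (306.8), F (173).
The fourth oldest is E at 427.4 Ma, which lies in 443.8–419.2 Ma: the Silurian.
The fifth oldest is B at 306.8 Ma; separation = |427.4 − 306.8| = 120.6 Myr.

E, in the Silurian; 120.6 million years to B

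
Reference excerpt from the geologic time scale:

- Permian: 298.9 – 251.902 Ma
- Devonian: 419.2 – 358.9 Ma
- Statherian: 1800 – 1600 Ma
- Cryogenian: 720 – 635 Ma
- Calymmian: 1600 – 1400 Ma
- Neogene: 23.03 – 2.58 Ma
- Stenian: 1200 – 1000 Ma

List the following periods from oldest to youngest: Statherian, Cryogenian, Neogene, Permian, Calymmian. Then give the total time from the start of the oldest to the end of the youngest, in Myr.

Statherian, Calymmian, Cryogenian, Permian, Neogene; total span 1797.42 Myr

Start ages (Ma): Statherian 1800, Calymmian 1600, Cryogenian 720, Permian 298.9, Neogene 23.03.
Ordered oldest to youngest: Statherian, Calymmian, Cryogenian, Permian, Neogene.
Span = 1800 − 2.58 = 1797.42 Myr.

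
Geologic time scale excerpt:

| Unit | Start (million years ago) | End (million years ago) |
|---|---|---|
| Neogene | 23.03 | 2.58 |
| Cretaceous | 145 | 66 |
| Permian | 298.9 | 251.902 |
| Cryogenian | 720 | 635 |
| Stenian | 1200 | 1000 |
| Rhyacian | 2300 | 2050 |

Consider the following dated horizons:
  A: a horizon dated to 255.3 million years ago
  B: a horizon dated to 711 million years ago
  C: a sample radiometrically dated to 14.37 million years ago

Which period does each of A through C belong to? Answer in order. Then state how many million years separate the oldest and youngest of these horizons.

A: 255.3 Ma lies in 298.9–251.902 Ma, so Permian.
B: 711 Ma lies in 720–635 Ma, so Cryogenian.
C: 14.37 Ma lies in 23.03–2.58 Ma, so Neogene.
Oldest = 711 Ma, youngest = 14.37 Ma → span 696.63 Myr.

A — Permian; B — Cryogenian; C — Neogene; span 696.63 million years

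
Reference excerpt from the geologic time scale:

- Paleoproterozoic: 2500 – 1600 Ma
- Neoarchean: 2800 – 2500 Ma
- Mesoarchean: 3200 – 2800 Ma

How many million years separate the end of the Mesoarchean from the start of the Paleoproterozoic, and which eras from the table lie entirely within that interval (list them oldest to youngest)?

300 million years; Neoarchean

End of Mesoarchean = 2800 Ma; start of Paleoproterozoic = 2500 Ma.
Gap = 2800 − 2500 = 300 Myr.
Eras wholly inside 2800–2500 Ma: Neoarchean (2800–2500).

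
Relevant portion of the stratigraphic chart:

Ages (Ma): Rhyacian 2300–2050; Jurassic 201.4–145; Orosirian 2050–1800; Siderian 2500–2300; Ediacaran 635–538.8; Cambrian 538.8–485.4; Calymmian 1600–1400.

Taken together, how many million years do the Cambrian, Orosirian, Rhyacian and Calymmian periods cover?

Each duration: Cambrian = 53.4; Orosirian = 250; Rhyacian = 250; Calymmian = 200.
Sum: 53.4 + 250 + 250 + 200 = 753.4 Myr.

753.4 million years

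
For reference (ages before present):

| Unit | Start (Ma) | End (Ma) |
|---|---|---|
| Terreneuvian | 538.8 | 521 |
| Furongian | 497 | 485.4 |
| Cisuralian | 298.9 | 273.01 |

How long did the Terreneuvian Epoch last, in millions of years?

17.8 million years

538.8 − 521 = 17.8 million years.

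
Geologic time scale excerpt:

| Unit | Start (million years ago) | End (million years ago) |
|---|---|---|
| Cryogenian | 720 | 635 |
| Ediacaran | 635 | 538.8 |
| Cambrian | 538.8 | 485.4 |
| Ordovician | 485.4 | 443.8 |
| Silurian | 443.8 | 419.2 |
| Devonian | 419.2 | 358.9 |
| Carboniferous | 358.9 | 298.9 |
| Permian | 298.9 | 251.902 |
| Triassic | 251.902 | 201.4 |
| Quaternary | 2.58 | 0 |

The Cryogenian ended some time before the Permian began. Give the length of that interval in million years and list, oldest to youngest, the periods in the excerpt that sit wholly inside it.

336.1 million years; Ediacaran, Cambrian, Ordovician, Silurian, Devonian, Carboniferous

The Cryogenian closes at 635 Ma and the Permian opens at 298.9 Ma, so the interval is 635 − 298.9 = 336.1 Myr.
A period fits inside if it starts at or after 635 Ma and ends at or before 298.9 Ma; oldest first that gives Ediacaran, Cambrian, Ordovician, Silurian, Devonian, Carboniferous.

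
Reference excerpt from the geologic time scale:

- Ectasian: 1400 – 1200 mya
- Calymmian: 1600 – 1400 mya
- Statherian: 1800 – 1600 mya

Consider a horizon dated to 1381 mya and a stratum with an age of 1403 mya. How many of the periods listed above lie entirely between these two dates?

0

Checking each listed span, none has both start < 1403 Ma and end > 1381 Ma — every period straddles one of the two dates or lies outside them — so the count is 0.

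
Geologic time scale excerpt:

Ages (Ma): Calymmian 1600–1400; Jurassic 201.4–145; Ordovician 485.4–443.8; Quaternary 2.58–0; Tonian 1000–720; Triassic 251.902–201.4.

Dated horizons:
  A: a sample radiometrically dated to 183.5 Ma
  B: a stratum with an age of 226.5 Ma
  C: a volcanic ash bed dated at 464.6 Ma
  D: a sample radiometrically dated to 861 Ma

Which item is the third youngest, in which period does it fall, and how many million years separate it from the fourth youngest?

Sorted youngest-first by Ma: A (183.5), B (226.5), C (464.6), D (861).
The third youngest is C at 464.6 Ma, which lies in 485.4–443.8 Ma: the Ordovician.
The fourth youngest is D at 861 Ma; separation = |464.6 − 861| = 396.4 Myr.

C, in the Ordovician; 396.4 million years to D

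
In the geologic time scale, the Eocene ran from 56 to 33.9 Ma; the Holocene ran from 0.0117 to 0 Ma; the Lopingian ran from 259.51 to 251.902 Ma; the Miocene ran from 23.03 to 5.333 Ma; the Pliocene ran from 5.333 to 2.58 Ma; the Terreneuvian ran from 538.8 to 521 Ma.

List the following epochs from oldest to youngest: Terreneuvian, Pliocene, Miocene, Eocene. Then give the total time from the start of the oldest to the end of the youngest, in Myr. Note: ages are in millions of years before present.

From the excerpt: Terreneuvian 538.8–521; Pliocene 5.333–2.58; Miocene 23.03–5.333; Eocene 56–33.9 (Ma).
Larger Ma is earlier, so the oldest is Terreneuvian and the youngest is Pliocene; oldest to youngest: Terreneuvian, Eocene, Miocene, Pliocene.
Oldest start 538.8 minus youngest end 2.58 gives 536.22 Myr overall.

Terreneuvian → Eocene → Miocene → Pliocene; total span 536.22 Myr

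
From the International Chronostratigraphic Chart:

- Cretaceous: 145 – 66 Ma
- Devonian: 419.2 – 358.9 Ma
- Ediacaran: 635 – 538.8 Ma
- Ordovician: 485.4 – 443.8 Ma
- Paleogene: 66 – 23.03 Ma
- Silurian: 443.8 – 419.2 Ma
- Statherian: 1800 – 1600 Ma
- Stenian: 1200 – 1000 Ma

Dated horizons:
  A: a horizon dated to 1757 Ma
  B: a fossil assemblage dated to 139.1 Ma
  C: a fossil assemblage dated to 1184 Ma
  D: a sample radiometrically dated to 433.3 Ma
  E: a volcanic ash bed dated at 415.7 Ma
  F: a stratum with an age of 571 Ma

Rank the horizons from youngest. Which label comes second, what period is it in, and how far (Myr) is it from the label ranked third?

E, in the Devonian; 17.6 million years to D

Smaller Ma means younger, so youngest first: B 139.1 < E 415.7 < D 433.3 < F 571 < C 1184 < A 1757.
Counting 2 along gives E (415.7 Ma); the excerpt puts that inside the Devonian, 419.2–358.9 Ma.
Next in line is D (433.3 Ma), and 433.3 − 415.7 = 17.6 Myr.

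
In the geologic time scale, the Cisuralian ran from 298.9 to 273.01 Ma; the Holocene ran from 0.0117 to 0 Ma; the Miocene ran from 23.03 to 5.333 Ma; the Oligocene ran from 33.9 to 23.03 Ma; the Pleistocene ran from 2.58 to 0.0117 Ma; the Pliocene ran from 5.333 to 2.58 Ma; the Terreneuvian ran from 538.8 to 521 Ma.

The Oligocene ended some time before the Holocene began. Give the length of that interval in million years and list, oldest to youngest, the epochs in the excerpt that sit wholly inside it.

End of Oligocene = 23.03 Ma; start of Holocene = 0.0117 Ma.
Gap = 23.03 − 0.0117 = 23.0183 Myr.
Epochs wholly inside 23.03–0.0117 Ma: Miocene (23.03–5.333), Pliocene (5.333–2.58), Pleistocene (2.58–0.0117).

23.0183 million years; Miocene, Pliocene, Pleistocene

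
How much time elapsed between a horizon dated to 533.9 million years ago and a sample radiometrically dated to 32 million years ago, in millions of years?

533.9 − 32 = 501.9 million years.

501.9 million years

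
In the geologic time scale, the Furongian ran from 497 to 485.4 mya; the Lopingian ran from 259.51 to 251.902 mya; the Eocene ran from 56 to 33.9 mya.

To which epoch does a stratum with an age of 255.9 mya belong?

255.9 Ma lies between 259.51 and 251.902 Ma, so it falls in the Lopingian.

Lopingian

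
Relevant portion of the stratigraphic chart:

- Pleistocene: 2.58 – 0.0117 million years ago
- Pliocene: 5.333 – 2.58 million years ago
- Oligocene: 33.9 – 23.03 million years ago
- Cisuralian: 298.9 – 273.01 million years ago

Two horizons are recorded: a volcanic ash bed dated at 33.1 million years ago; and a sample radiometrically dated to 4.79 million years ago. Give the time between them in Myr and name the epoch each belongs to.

Elapsed time: 33.1 − 4.79 = 28.31 Myr.
33.1 Ma lies within 33.9–23.03 Ma: Oligocene.
4.79 Ma lies within 5.333–2.58 Ma: Pliocene.

28.31 million years apart; the first in the Oligocene, the second in the Pliocene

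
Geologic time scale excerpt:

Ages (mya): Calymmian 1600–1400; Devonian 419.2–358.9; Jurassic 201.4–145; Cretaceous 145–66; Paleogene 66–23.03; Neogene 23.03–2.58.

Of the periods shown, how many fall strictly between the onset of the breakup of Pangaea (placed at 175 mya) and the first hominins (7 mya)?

2

The older date is 175 Ma and the younger is 7 Ma.
Periods with start < 175 and end > 7 Ma: Cretaceous (145–66), Paleogene (66–23.03).
That is 2 complete periods.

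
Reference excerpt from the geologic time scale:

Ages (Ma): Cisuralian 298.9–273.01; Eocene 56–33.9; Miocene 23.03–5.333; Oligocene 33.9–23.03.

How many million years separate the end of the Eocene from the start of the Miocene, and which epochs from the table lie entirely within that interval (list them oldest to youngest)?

The Eocene closes at 33.9 Ma and the Miocene opens at 23.03 Ma, so the interval is 33.9 − 23.03 = 10.87 Myr.
An epoch fits inside if it starts at or after 33.9 Ma and ends at or before 23.03 Ma; oldest first that gives Oligocene.

10.87 million years; Oligocene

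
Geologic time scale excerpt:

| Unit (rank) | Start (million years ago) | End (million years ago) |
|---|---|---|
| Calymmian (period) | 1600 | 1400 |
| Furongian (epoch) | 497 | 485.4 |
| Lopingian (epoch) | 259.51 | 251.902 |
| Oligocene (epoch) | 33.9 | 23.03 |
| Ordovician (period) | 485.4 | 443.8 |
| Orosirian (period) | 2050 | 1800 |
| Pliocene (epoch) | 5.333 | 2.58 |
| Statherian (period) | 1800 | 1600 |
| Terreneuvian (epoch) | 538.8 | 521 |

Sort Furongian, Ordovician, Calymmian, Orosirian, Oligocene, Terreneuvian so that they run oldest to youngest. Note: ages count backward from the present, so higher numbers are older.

Orosirian, Calymmian, Terreneuvian, Furongian, Ordovician, Oligocene

Sorting by start age (descending Ma, since larger Ma = older): Orosirian start 2050, Calymmian start 1600, Terreneuvian start 538.8, Furongian start 497, Ordovician start 485.4, Oligocene start 33.9.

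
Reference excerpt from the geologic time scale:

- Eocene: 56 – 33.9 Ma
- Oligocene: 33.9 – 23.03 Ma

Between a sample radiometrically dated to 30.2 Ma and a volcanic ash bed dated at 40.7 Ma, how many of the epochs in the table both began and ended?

0

The older date is 40.7 Ma and the younger is 30.2 Ma.
No epoch both begins after 40.7 Ma and ends before 30.2 Ma, so the count is 0.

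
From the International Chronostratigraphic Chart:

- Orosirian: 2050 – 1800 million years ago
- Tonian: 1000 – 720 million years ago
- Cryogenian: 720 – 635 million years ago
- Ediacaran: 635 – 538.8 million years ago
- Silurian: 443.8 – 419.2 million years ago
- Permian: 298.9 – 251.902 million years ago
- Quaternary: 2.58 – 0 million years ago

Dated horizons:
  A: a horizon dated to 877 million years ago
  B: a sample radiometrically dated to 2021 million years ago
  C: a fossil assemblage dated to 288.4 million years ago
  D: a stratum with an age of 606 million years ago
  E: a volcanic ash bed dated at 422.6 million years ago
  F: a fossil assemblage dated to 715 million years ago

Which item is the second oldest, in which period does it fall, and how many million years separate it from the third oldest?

A, in the Tonian; 162 million years to F

Larger Ma means older, so oldest first: B 2021 > A 877 > F 715 > D 606 > E 422.6 > C 288.4.
Counting 2 along gives A (877 Ma); the excerpt puts that inside the Tonian, 1000–720 Ma.
Next in line is F (715 Ma), and 877 − 715 = 162 Myr.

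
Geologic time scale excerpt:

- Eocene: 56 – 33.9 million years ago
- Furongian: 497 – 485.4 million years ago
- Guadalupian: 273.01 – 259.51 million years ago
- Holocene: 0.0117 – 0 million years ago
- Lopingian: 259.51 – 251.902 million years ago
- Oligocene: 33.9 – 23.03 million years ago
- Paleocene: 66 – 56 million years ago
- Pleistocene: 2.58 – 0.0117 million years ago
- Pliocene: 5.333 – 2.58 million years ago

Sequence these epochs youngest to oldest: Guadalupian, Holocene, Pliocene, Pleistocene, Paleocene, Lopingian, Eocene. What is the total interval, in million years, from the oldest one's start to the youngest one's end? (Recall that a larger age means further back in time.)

Start ages (Ma): Guadalupian 273.01, Lopingian 259.51, Paleocene 66, Eocene 56, Pliocene 5.333, Pleistocene 2.58, Holocene 0.0117.
Ordered youngest to oldest: Holocene, Pleistocene, Pliocene, Eocene, Paleocene, Lopingian, Guadalupian.
Span = 273.01 − 0 = 273.01 Myr.

Holocene, Pleistocene, Pliocene, Eocene, Paleocene, Lopingian, Guadalupian; total span 273.01 Myr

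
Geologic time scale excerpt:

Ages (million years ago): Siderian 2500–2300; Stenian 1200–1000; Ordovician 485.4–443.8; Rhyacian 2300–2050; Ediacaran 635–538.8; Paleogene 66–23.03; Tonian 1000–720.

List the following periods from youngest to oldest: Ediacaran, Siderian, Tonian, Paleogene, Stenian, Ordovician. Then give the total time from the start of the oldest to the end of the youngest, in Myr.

Paleogene → Ordovician → Ediacaran → Tonian → Stenian → Siderian; total span 2476.97 Myr

Start ages (Ma): Siderian 2500, Stenian 1200, Tonian 1000, Ediacaran 635, Ordovician 485.4, Paleogene 66.
Ordered youngest to oldest: Paleogene, Ordovician, Ediacaran, Tonian, Stenian, Siderian.
Span = 2500 − 23.03 = 2476.97 Myr.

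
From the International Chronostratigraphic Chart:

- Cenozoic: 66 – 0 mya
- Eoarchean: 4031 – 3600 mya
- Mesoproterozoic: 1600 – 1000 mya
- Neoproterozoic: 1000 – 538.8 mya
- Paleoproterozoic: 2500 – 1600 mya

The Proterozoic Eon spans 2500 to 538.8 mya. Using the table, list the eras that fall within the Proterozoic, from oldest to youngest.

Paleoproterozoic, Mesoproterozoic, Neoproterozoic

Eras with both bounds inside 2500–538.8 Ma: Paleoproterozoic (2500–1600), Mesoproterozoic (1600–1000), Neoproterozoic (1000–538.8).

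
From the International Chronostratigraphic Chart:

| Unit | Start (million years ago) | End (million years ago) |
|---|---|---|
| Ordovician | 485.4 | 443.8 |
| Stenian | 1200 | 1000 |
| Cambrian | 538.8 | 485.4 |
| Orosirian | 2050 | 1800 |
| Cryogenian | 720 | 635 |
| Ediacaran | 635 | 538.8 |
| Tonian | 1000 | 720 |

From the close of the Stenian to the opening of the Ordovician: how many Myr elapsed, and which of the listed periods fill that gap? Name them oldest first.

514.6 million years; Tonian, Cryogenian, Ediacaran, Cambrian

The Stenian closes at 1000 Ma and the Ordovician opens at 485.4 Ma, so the interval is 1000 − 485.4 = 514.6 Myr.
A period fits inside if it starts at or after 1000 Ma and ends at or before 485.4 Ma; oldest first that gives Tonian, Cryogenian, Ediacaran, Cambrian.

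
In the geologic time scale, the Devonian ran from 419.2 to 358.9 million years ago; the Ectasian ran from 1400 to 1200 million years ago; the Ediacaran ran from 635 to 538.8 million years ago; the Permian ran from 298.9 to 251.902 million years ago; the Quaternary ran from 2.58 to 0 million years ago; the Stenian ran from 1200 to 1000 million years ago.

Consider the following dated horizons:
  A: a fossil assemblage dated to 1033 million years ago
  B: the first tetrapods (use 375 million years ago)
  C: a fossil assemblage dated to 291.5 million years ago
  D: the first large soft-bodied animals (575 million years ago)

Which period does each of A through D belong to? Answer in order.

A — Stenian; B — Devonian; C — Permian; D — Ediacaran

Match each age against the start–end ranges in the excerpt: A = 1033 Ma → Stenian (1200–1000); B = 375 Ma → Devonian (419.2–358.9); C = 291.5 Ma → Permian (298.9–251.902); D = 575 Ma → Ediacaran (635–538.8).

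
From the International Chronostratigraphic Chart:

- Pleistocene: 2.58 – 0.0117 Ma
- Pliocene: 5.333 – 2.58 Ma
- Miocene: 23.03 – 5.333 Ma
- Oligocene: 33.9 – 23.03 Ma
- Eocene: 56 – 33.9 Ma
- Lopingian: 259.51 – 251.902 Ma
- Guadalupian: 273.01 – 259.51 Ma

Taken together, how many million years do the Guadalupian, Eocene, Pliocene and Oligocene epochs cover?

49.223 million years

Each duration: Guadalupian = 13.5; Eocene = 22.1; Pliocene = 2.753; Oligocene = 10.87.
Sum: 13.5 + 22.1 + 2.753 + 10.87 = 49.223 Myr.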